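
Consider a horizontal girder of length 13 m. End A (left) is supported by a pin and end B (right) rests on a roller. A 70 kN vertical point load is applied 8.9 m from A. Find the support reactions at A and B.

A_x = 0, A_y = 22.08 kN, B_y = 47.92 kN

Moments about A: B_y·13 − 70·8.9 = 0 → B_y = 623/13 = 47.9231 ≈ 47.92 kN.
ΣF_y = 0: A_y + 47.9231 − 70 = 0 → A_y = 22.08 kN.
ΣF_x = 0: no horizontal applied forces, so A_x = 0.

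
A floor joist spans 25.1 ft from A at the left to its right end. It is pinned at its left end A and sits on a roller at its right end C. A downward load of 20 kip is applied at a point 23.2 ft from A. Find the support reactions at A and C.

Moments about A: C_y·25.1 − 20·23.2 = 0 → C_y = 464/25.1 = 18.4861 ≈ 18.49 kip.
ΣF_y = 0: A_y + 18.4861 − 20 = 0 → A_y = 1.514 kip.
ΣF_x = 0: no horizontal applied forces, so A_x = 0.

A_x = 0, A_y = 1.514 kip, C_y = 18.49 kip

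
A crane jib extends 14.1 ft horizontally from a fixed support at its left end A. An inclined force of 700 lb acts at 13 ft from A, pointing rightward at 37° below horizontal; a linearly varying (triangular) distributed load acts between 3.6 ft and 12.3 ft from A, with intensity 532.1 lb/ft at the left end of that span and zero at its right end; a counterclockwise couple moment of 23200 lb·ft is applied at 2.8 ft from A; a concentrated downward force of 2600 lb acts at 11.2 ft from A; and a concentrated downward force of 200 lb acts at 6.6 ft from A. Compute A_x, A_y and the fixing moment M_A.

A_x = -559.0 lb, A_y = 5536 lb, M_A = 27760 lb·ft

Resultant of the triangular load: ½ × 532.1 × 8.7 = 2314.635 lb, acting at 6.5 ft from A (one-third of the span from the peak).
ΣF_x = 0: A_x + 700·cos37° = 0 → A_x = -559.0 lb.
ΣF_y = 0: A_y − 700·sin37° − ½·532.1·8.7 − 2600 − 200 = 0 → A_y = 5536 lb.
ΣM about A: M_A − 700·sin37°·13 − (½·532.1·8.7)·6.5 + 23200 − 2600·11.2 − 200·6.6 = 0 → M_A = 27760 lb·ft.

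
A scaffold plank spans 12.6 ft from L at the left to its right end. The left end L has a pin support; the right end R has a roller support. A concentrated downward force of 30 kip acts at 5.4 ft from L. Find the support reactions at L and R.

L_x = 0, L_y = 17.14 kip, R_y = 12.86 kip

Taking moments about L: R_y·12.6 − 30·5.4 = 0 → R_y = 162/12.6 = 12.8571 ≈ 12.86 kip.
ΣF_y = 0: L_y + 12.8571 − 30 = 0 → L_y = 17.14 kip.
ΣF_x = 0: no horizontal applied forces, so L_x = 0.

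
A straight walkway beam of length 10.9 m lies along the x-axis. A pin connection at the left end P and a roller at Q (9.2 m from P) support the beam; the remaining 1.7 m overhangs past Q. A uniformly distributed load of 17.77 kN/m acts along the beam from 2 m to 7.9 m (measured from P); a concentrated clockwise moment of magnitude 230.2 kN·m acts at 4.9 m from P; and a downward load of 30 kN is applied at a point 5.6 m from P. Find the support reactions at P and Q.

Resultant of the distributed load: 17.77 × 5.9 = 104.843 kN at 4.95 m from P.
Taking moments about P: Q_y·9.2 − (17.77·5.9)·4.95 − 230.2 − 30·5.6 = 0 → Q_y = 917.17285/9.2 = 99.6927 ≈ 99.69 kN.
ΣF_y = 0: P_y + 99.6927 − 17.77·5.9 − 30 = 0 → P_y = 35.15 kN.
ΣF_x = 0: no horizontal applied forces, so P_x = 0.

P_x = 0, P_y = 35.15 kN, Q_y = 99.69 kN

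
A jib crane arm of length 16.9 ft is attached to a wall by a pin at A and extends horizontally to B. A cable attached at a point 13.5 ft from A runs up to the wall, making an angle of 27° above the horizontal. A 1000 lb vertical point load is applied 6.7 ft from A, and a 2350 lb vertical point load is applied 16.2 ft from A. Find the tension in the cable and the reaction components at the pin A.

ΣM about A: T·sin27°·13.5 − 1000·6.7 − 2350·16.2 = 0 → T = 44770/(13.5·0.45399) = 7304.78 ≈ 7305 lb.
ΣF_x = 0: A_x − T·cos27° = 0 → A_x = 7304.78 × 0.891007 = 6509 lb.
ΣF_y = 0: A_y + T·sin27° − 1000 − 2350 = 0 → A_y = 3350 − 7304.78 × 0.45399 = 33.70 lb.

T = 7305 lb, A_x = 6509 lb, A_y = 33.70 lb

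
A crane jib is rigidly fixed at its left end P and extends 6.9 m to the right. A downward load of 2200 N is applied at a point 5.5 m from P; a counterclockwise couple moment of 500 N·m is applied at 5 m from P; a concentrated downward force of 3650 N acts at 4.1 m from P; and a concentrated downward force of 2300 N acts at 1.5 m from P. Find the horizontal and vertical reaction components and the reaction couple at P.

P_x = 0, P_y = 8150 N, M_P = 30020 N·m

ΣF_x = 0: P_x = 0.
ΣF_y = 0: P_y − 2200 − 3650 − 2300 = 0 → P_y = 8150 N.
ΣM about P: M_P − 2200·5.5 + 500 − 3650·4.1 − 2300·1.5 = 0 → M_P = 30020 N·m.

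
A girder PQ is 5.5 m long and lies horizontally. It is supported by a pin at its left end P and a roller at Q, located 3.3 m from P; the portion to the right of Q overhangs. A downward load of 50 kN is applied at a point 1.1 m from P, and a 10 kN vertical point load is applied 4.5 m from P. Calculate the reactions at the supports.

P_x = 0, P_y = 29.70 kN, Q_y = 30.30 kN

ΣM about P: Q_y·3.3 − 50·1.1 − 10·4.5 = 0 → Q_y = 100/3.3 = 30.303 ≈ 30.30 kN.
ΣF_y = 0: P_y + 30.303 − 50 − 10 = 0 → P_y = 29.70 kN.
ΣF_x = 0: no horizontal applied forces, so P_x = 0.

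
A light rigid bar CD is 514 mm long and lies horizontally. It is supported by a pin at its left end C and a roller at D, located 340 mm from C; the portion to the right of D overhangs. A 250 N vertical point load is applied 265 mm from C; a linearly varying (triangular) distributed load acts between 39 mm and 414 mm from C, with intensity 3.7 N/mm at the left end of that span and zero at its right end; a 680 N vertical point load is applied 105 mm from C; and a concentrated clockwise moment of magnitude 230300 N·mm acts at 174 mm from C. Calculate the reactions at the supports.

Resultant of the triangular load: ½ × 3.7 × 375 = 693.75 N, acting at 164 mm from C (one-third of the span from the peak).
Taking moments about C: D_y·340 − 250·265 − (½·3.7·375)·164 − 680·105 − 230300 = 0 → D_y = 481725/340 = 1416.84 ≈ 1417 N.
ΣF_y = 0: C_y + 1416.84 − 250 − ½·3.7·375 − 680 = 0 → C_y = 206.9 N.
ΣF_x = 0: no horizontal applied forces, so C_x = 0.

C_x = 0, C_y = 206.9 N, D_y = 1417 N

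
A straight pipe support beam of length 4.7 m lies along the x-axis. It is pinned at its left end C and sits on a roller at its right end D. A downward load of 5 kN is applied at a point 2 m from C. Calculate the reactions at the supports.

ΣM about C: D_y·4.7 − 5·2 = 0 → D_y = 10/4.7 = 2.12766 ≈ 2.128 kN.
ΣF_y = 0: C_y + 2.12766 − 5 = 0 → C_y = 2.872 kN.
ΣF_x = 0: no horizontal applied forces, so C_x = 0.

C_x = 0, C_y = 2.872 kN, D_y = 2.128 kN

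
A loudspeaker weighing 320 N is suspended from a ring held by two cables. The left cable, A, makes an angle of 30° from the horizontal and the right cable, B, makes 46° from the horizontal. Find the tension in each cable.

ΣF_x = 0: −T_A·cos30° + T_B·cos46° = 0 → T_B = 1.24669·T_A.
ΣF_y = 0: T_A·sin30° + T_B·sin46° = 320.
Substitute: T_A·(0.5 + 1.24669·0.71934) = 320 → T_A = 229.096 ≈ 229.1 N.
Then T_B = 1.24669 × 229.096 = 285.6 N.

T_A = 229.1 N, T_B = 285.6 N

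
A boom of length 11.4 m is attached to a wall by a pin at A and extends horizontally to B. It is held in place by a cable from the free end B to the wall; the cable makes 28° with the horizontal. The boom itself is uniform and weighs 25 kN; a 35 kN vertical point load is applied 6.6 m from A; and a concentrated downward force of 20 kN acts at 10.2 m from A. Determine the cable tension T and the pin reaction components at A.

ΣM about A: T·sin28°·11.4 − 25·5.7 − 35·6.6 − 20·10.2 = 0 → T = 577.5/(11.4·0.469472) = 107.904 ≈ 107.9 kN.
ΣF_x = 0: A_x − T·cos28° = 0 → A_x = 107.904 × 0.882948 = 95.27 kN.
ΣF_y = 0: A_y + T·sin28° − 25 − 35 − 20 = 0 → A_y = 80 − 107.904 × 0.469472 = 29.34 kN.

T = 107.9 kN, A_x = 95.27 kN, A_y = 29.34 kN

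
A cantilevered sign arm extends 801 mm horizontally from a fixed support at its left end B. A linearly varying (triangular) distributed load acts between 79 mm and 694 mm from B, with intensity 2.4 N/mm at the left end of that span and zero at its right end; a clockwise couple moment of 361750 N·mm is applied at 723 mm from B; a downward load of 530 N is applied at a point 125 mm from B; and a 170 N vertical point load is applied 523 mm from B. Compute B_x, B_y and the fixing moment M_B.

Resultant of the triangular load: ½ × 2.4 × 615 = 738 N, acting at 284 mm from B (one-third of the span from the peak).
ΣF_x = 0: B_x = 0.
ΣF_y = 0: B_y − ½·2.4·615 − 530 − 170 = 0 → B_y = 1438 N.
ΣM about B: M_B − (½·2.4·615)·284 − 361750 − 530·125 − 170·523 = 0 → M_B = 726500 N·mm.

B_x = 0, B_y = 1438 N, M_B = 726500 N·mm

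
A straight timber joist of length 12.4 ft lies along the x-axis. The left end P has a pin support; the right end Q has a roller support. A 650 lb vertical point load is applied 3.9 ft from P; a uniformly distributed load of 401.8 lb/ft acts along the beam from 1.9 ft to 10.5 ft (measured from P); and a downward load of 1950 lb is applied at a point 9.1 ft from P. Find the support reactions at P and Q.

Resultant of the distributed load: 401.8 × 8.6 = 3455.48 lb at 6.2 ft from P.
ΣM about P: Q_y·12.4 − 650·3.9 − (401.8·8.6)·6.2 − 1950·9.1 = 0 → Q_y = 41703.976/12.4 = 3363.22 ≈ 3363 lb.
ΣF_y = 0: P_y + 3363.22 − 650 − 401.8·8.6 − 1950 = 0 → P_y = 2692 lb.
ΣF_x = 0: no horizontal applied forces, so P_x = 0.

P_x = 0, P_y = 2692 lb, Q_y = 3363 lb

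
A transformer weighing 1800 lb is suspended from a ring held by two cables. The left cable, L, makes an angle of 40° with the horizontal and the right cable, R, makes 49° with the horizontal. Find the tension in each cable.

T_L = 1181 lb, T_R = 1379 lb

ΣF_x = 0: −T_L·cos40° + T_R·cos49° = 0 → T_R = 1.16765·T_L.
ΣF_y = 0: T_L·sin40° + T_R·sin49° = 1800.
Substitute: T_L·(0.642788 + 1.16765·0.75471) = 1800 → T_L = 1181.08 ≈ 1181 lb.
Then T_R = 1.16765 × 1181.08 = 1379 lb.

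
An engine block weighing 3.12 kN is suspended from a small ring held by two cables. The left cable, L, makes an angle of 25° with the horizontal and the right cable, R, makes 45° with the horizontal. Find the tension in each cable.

T_L = 2.348 kN, T_R = 3.009 kN

ΣF_x = 0: −T_L·cos25° + T_R·cos45° = 0 → T_R = 1.28171·T_L.
ΣF_y = 0: T_L·sin25° + T_R·sin45° = 3.12.
Substitute: T_L·(0.422618 + 1.28171·0.707107) = 3.12 → T_L = 2.34776 ≈ 2.348 kN.
Then T_R = 1.28171 × 2.34776 = 3.009 kN.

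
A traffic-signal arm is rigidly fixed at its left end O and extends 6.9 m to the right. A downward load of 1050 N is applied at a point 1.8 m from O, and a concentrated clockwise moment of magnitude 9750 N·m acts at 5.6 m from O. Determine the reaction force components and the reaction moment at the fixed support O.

O_x = 0, O_y = 1050 N, M_O = 11640 N·m

ΣF_x = 0: O_x = 0.
ΣF_y = 0: O_y − 1050 = 0 → O_y = 1050 N.
ΣM about O: M_O − 1050·1.8 − 9750 = 0 → M_O = 11640 N·m.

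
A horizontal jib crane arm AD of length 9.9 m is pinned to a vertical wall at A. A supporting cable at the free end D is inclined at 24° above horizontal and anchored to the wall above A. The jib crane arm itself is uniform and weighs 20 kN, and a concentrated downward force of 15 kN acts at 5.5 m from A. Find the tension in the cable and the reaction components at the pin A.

ΣM about A: T·sin24°·9.9 − 20·4.95 − 15·5.5 = 0 → T = 181.5/(9.9·0.406737) = 45.0742 ≈ 45.07 kN.
ΣF_x = 0: A_x − T·cos24° = 0 → A_x = 45.0742 × 0.913545 = 41.18 kN.
ΣF_y = 0: A_y + T·sin24° − 20 − 15 = 0 → A_y = 35 − 45.0742 × 0.406737 = 16.67 kN.

T = 45.07 kN, A_x = 41.18 kN, A_y = 16.67 kN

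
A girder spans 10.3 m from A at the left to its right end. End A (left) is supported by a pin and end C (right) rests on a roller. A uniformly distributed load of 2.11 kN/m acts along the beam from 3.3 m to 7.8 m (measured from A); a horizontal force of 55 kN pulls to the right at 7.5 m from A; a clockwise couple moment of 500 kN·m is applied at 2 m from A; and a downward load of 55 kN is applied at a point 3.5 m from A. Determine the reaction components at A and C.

A_x = -55.00 kN, A_y = -7.854 kN, C_y = 72.35 kN

Resultant of the distributed load: 2.11 × 4.5 = 9.495 kN at 5.55 m from A.
Taking moments about A: C_y·10.3 − (2.11·4.5)·5.55 − 500 − 55·3.5 = 0 → C_y = 745.19725/10.3 = 72.3492 ≈ 72.35 kN.
ΣF_y = 0: A_y + 72.3492 − 2.11·4.5 − 55 = 0 → A_y = -7.854 kN.
ΣF_x = 0: A_x + 55 = 0 → A_x = -55.00 kN.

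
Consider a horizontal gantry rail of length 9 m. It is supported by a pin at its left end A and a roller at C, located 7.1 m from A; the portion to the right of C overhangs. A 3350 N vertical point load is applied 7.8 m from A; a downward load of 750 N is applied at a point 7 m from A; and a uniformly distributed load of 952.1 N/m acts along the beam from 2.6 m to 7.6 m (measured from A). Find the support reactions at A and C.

A_x = 0, A_y = 1021 N, C_y = 7839 N

Resultant of the distributed load: 952.1 × 5 = 4760.5 N at 5.1 m from A.
Taking moments about A: C_y·7.1 − 3350·7.8 − 750·7 − (952.1·5)·5.1 = 0 → C_y = 55658.55/7.1 = 7839.23 ≈ 7839 N.
ΣF_y = 0: A_y + 7839.23 − 3350 − 750 − 952.1·5 = 0 → A_y = 1021 N.
ΣF_x = 0: no horizontal applied forces, so A_x = 0.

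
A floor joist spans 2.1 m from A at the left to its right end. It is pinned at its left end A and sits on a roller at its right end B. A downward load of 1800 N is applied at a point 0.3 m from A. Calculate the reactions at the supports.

A_x = 0, A_y = 1543 N, B_y = 257.1 N

Taking moments about A: B_y·2.1 − 1800·0.3 = 0 → B_y = 540/2.1 = 257.143 ≈ 257.1 N.
ΣF_y = 0: A_y + 257.143 − 1800 = 0 → A_y = 1543 N.
ΣF_x = 0: no horizontal applied forces, so A_x = 0.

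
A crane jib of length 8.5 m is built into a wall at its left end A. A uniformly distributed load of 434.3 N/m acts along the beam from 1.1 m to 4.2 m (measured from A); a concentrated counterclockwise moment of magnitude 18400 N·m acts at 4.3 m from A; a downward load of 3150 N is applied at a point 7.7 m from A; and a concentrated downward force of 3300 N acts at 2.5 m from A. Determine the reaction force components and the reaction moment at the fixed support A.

A_x = 0, A_y = 7796 N, M_A = 17670 N·m

Resultant of the distributed load: 434.3 × 3.1 = 1346.33 N at 2.65 m from A.
ΣF_x = 0: A_x = 0.
ΣF_y = 0: A_y − 434.3·3.1 − 3150 − 3300 = 0 → A_y = 7796 N.
ΣM about A: M_A − (434.3·3.1)·2.65 + 18400 − 3150·7.7 − 3300·2.5 = 0 → M_A = 17670 N·m.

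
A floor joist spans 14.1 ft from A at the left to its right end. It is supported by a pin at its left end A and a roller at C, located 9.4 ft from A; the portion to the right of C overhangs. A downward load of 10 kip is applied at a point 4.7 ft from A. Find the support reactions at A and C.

A_x = 0, A_y = 5.000 kip, C_y = 5.000 kip

Moments about A: C_y·9.4 − 10·4.7 = 0 → C_y = 47/9.4 = 5.000 kip.
ΣF_y = 0: A_y + 5 − 10 = 0 → A_y = 5.000 kip.
ΣF_x = 0: no horizontal applied forces, so A_x = 0.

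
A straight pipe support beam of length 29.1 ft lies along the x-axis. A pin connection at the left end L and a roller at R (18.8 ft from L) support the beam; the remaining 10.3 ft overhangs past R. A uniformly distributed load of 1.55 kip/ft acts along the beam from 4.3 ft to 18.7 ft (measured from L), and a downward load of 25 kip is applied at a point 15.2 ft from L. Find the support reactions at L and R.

Resultant of the distributed load: 1.55 × 14.4 = 22.32 kip at 11.5 ft from L.
Moments about L: R_y·18.8 − (1.55·14.4)·11.5 − 25·15.2 = 0 → R_y = 636.68/18.8 = 33.866 ≈ 33.87 kip.
ΣF_y = 0: L_y + 33.866 − 1.55·14.4 − 25 = 0 → L_y = 13.45 kip.
ΣF_x = 0: no horizontal applied forces, so L_x = 0.

L_x = 0, L_y = 13.45 kip, R_y = 33.87 kip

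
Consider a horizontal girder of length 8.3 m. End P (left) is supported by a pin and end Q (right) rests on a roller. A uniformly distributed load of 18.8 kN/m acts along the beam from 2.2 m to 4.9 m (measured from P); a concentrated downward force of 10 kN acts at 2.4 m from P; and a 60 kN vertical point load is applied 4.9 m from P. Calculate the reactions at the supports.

P_x = 0, P_y = 60.74 kN, Q_y = 60.02 kN

Resultant of the distributed load: 18.8 × 2.7 = 50.76 kN at 3.55 m from P.
Taking moments about P: Q_y·8.3 − (18.8·2.7)·3.55 − 10·2.4 − 60·4.9 = 0 → Q_y = 498.198/8.3 = 60.0239 ≈ 60.02 kN.
ΣF_y = 0: P_y + 60.0239 − 18.8·2.7 − 10 − 60 = 0 → P_y = 60.74 kN.
ΣF_x = 0: no horizontal applied forces, so P_x = 0.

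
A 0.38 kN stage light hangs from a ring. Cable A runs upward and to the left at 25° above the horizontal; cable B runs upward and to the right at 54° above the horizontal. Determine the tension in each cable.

ΣF_x = 0: −T_A·cos25° + T_B·cos54° = 0 → T_B = 1.5419·T_A.
ΣF_y = 0: T_A·sin25° + T_B·sin54° = 0.38.
Substitute: T_A·(0.422618 + 1.5419·0.809017) = 0.38 → T_A = 0.227539 ≈ 0.2275 kN.
Then T_B = 1.5419 × 0.227539 = 0.3508 kN.

T_A = 0.2275 kN, T_B = 0.3508 kN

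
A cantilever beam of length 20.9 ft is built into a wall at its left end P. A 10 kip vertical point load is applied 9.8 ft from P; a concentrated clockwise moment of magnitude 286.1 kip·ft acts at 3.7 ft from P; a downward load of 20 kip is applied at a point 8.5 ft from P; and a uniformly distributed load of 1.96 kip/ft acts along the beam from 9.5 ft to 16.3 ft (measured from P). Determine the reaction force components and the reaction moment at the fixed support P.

P_x = 0, P_y = 43.33 kip, M_P = 726.0 kip·ft

Resultant of the distributed load: 1.96 × 6.8 = 13.328 kip at 12.9 ft from P.
ΣF_x = 0: P_x = 0.
ΣF_y = 0: P_y − 10 − 20 − 1.96·6.8 = 0 → P_y = 43.33 kip.
ΣM about P: M_P − 10·9.8 − 286.1 − 20·8.5 − (1.96·6.8)·12.9 = 0 → M_P = 726.0 kip·ft.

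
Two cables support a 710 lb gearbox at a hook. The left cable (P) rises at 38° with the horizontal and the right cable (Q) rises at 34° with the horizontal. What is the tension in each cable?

T_P = 618.9 lb, T_Q = 588.3 lb

ΣF_x = 0: −T_P·cos38° + T_Q·cos34° = 0 → T_Q = 0.950513·T_P.
ΣF_y = 0: T_P·sin38° + T_Q·sin34° = 710.
Substitute: T_P·(0.615661 + 0.950513·0.559193) = 710 → T_P = 618.908 ≈ 618.9 lb.
Then T_Q = 0.950513 × 618.908 = 588.3 lb.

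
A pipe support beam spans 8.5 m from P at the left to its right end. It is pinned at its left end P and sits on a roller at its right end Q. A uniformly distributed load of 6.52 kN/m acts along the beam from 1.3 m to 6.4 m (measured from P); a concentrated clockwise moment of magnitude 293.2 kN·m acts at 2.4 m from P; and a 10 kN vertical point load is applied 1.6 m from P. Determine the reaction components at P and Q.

P_x = 0, P_y = -8.186 kN, Q_y = 51.44 kN

Resultant of the distributed load: 6.52 × 5.1 = 33.252 kN at 3.85 m from P.
Moments about P: Q_y·8.5 − (6.52·5.1)·3.85 − 293.2 − 10·1.6 = 0 → Q_y = 437.2202/8.5 = 51.4377 ≈ 51.44 kN.
ΣF_y = 0: P_y + 51.4377 − 6.52·5.1 − 10 = 0 → P_y = -8.186 kN.
ΣF_x = 0: no horizontal applied forces, so P_x = 0.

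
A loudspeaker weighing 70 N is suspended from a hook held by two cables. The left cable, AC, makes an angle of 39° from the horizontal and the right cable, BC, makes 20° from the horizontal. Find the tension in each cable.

T_AC = 76.74 N, T_BC = 63.47 N

ΣF_x = 0: −T_AC·cos39° + T_BC·cos20° = 0 → T_BC = 0.827021·T_AC.
ΣF_y = 0: T_AC·sin39° + T_BC·sin20° = 70.
Substitute: T_AC·(0.62932 + 0.827021·0.34202) = 70 → T_AC = 76.7394 ≈ 76.74 N.
Then T_BC = 0.827021 × 76.7394 = 63.47 N.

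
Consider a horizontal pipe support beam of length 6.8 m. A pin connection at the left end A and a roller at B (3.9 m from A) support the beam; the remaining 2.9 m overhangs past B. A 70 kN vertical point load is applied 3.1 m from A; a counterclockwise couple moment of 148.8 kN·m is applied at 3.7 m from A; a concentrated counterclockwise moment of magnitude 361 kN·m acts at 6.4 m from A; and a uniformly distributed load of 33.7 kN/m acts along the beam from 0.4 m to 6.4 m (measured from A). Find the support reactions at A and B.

Resultant of the distributed load: 33.7 × 6 = 202.2 kN at 3.4 m from A.
Moments about A: B_y·3.9 − 70·3.1 + 148.8 + 361 − (33.7·6)·3.4 = 0 → B_y = 394.68/3.9 = 101.2 kN.
ΣF_y = 0: A_y + 101.2 − 70 − 33.7·6 = 0 → A_y = 171.0 kN.
ΣF_x = 0: no horizontal applied forces, so A_x = 0.

A_x = 0, A_y = 171.0 kN, B_y = 101.2 kN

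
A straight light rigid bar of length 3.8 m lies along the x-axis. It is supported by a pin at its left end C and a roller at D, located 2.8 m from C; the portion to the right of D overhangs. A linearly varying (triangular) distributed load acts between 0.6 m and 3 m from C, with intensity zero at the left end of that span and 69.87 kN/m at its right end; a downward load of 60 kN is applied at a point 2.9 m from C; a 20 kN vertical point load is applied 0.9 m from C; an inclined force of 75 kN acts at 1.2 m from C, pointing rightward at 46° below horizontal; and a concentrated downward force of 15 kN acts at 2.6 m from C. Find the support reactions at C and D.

Resultant of the triangular load: ½ × 69.87 × 2.4 = 83.844 kN, acting at 2.2 m from C (one-third of the span from the peak).
Moments about C: D_y·2.8 − (½·69.87·2.4)·2.2 − 60·2.9 − 20·0.9 − 75·sin46°·1.2 − 15·2.6 = 0 → D_y = 480.197/2.8 = 171.499 ≈ 171.5 kN.
ΣF_y = 0: C_y + 171.499 − ½·69.87·2.4 − 60 − 20 − 75·sin46° − 15 = 0 → C_y = 61.30 kN.
ΣF_x = 0: C_x + 75·cos46° = 0 → C_x = -52.10 kN.

C_x = -52.10 kN, C_y = 61.30 kN, D_y = 171.5 kN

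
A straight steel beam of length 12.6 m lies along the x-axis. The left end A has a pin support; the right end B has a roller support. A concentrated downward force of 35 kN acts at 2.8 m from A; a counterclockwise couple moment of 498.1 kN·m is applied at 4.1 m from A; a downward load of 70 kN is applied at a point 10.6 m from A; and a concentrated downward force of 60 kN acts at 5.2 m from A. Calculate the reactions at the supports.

Taking moments about A: B_y·12.6 − 35·2.8 + 498.1 − 70·10.6 − 60·5.2 = 0 → B_y = 653.9/12.6 = 51.8968 ≈ 51.90 kN.
ΣF_y = 0: A_y + 51.8968 − 35 − 70 − 60 = 0 → A_y = 113.1 kN.
ΣF_x = 0: no horizontal applied forces, so A_x = 0.

A_x = 0, A_y = 113.1 kN, B_y = 51.90 kN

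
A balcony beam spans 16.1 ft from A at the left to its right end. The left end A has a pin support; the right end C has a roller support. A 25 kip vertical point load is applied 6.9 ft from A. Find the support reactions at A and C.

Moments about A: C_y·16.1 − 25·6.9 = 0 → C_y = 172.5/16.1 = 10.7143 ≈ 10.71 kip.
ΣF_y = 0: A_y + 10.7143 − 25 = 0 → A_y = 14.29 kip.
ΣF_x = 0: no horizontal applied forces, so A_x = 0.

A_x = 0, A_y = 14.29 kip, C_y = 10.71 kip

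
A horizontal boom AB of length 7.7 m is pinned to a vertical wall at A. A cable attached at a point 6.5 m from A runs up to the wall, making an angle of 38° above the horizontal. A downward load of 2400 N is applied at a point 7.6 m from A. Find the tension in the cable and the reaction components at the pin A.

ΣM about A: T·sin38°·6.5 − 2400·7.6 = 0 → T = 18240/(6.5·0.615661) = 4557.95 ≈ 4558 N.
ΣF_x = 0: A_x − T·cos38° = 0 → A_x = 4557.95 × 0.788011 = 3592 N.
ΣF_y = 0: A_y + T·sin38° − 2400 = 0 → A_y = 2400 − 4557.95 × 0.615661 = -406.2 N.

T = 4558 N, A_x = 3592 N, A_y = -406.2 N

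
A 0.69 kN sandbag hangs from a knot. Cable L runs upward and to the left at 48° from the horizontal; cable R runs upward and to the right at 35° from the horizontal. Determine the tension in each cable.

ΣF_x = 0: −T_L·cos48° + T_R·cos35° = 0 → T_R = 0.816858·T_L.
ΣF_y = 0: T_L·sin48° + T_R·sin35° = 0.69.
Substitute: T_L·(0.743145 + 0.816858·0.573576) = 0.69 → T_L = 0.56946 ≈ 0.5695 kN.
Then T_R = 0.816858 × 0.56946 = 0.4652 kN.

T_L = 0.5695 kN, T_R = 0.4652 kN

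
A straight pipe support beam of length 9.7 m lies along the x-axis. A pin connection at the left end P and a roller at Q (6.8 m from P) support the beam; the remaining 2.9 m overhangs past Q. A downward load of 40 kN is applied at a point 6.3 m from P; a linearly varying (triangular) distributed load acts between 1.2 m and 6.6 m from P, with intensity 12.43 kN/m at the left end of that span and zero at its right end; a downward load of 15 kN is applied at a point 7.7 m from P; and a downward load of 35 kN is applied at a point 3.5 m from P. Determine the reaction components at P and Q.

Resultant of the triangular load: ½ × 12.43 × 5.4 = 33.561 kN, acting at 3 m from P (one-third of the span from the peak).
Moments about P: Q_y·6.8 − 40·6.3 − (½·12.43·5.4)·3 − 15·7.7 − 35·3.5 = 0 → Q_y = 590.683/6.8 = 86.8651 ≈ 86.87 kN.
ΣF_y = 0: P_y + 86.8651 − 40 − ½·12.43·5.4 − 15 − 35 = 0 → P_y = 36.70 kN.
ΣF_x = 0: no horizontal applied forces, so P_x = 0.

P_x = 0, P_y = 36.70 kN, Q_y = 86.87 kN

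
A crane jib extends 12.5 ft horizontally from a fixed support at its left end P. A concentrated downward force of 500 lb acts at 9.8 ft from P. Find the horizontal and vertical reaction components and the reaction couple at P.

ΣF_x = 0: P_x = 0.
ΣF_y = 0: P_y − 500 = 0 → P_y = 500.0 lb.
ΣM about P: M_P − 500·9.8 = 0 → M_P = 4900 lb·ft.

P_x = 0, P_y = 500.0 lb, M_P = 4900 lb·ft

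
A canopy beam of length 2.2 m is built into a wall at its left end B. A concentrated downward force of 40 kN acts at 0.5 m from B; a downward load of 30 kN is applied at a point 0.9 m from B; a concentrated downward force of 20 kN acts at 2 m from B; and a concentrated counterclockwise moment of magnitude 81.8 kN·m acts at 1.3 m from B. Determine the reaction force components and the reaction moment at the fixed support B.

ΣF_x = 0: B_x = 0.
ΣF_y = 0: B_y − 40 − 30 − 20 = 0 → B_y = 90.00 kN.
ΣM about B: M_B − 40·0.5 − 30·0.9 − 20·2 + 81.8 = 0 → M_B = 5.200 kN·m.

B_x = 0, B_y = 90.00 kN, M_B = 5.200 kN·m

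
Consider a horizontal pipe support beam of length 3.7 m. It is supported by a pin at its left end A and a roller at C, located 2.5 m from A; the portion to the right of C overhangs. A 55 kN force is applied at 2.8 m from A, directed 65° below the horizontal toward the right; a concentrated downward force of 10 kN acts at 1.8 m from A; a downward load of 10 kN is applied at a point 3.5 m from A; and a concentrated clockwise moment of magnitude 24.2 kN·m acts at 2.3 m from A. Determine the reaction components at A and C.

A_x = -23.24 kN, A_y = -16.86 kN, C_y = 86.71 kN

Taking moments about A: C_y·2.5 − 55·sin65°·2.8 − 10·1.8 − 10·3.5 − 24.2 = 0 → C_y = 216.771/2.5 = 86.7084 ≈ 86.71 kN.
ΣF_y = 0: A_y + 86.7084 − 55·sin65° − 10 − 10 = 0 → A_y = -16.86 kN.
ΣF_x = 0: A_x + 55·cos65° = 0 → A_x = -23.24 kN.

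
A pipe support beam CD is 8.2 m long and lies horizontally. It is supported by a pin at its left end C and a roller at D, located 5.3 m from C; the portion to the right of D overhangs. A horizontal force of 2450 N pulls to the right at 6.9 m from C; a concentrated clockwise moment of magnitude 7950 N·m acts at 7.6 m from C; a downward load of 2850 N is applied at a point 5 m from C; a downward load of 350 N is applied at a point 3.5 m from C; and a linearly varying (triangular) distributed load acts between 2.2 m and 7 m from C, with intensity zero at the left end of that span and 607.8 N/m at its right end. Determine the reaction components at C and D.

C_x = -2450 N, C_y = -1247 N, D_y = 5906 N

Resultant of the triangular load: ½ × 607.8 × 4.8 = 1458.72 N, acting at 5.4 m from C (one-third of the span from the peak).
Moments about C: D_y·5.3 − 7950 − 2850·5 − 350·3.5 − (½·607.8·4.8)·5.4 = 0 → D_y = 31302.088/5.3 = 5906.05 ≈ 5906 N.
ΣF_y = 0: C_y + 5906.05 − 2850 − 350 − ½·607.8·4.8 = 0 → C_y = -1247 N.
ΣF_x = 0: C_x + 2450 = 0 → C_x = -2450 N.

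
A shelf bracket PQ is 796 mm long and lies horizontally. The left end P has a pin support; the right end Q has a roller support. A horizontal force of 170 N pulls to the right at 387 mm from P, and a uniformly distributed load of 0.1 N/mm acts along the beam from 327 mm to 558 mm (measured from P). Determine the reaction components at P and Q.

Resultant of the distributed load: 0.1 × 231 = 23.1 N at 442.5 mm from P.
ΣM about P: Q_y·796 − (0.1·231)·442.5 = 0 → Q_y = 10221.75/796 = 12.8414 ≈ 12.84 N.
ΣF_y = 0: P_y + 12.8414 − 0.1·231 = 0 → P_y = 10.26 N.
ΣF_x = 0: P_x + 170 = 0 → P_x = -170.0 N.

P_x = -170.0 N, P_y = 10.26 N, Q_y = 12.84 N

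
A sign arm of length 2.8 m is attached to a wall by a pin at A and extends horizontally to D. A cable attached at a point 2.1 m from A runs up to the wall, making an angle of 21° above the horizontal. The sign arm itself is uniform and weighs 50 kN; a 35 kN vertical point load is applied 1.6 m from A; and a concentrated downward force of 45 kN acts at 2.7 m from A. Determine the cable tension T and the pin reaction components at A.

ΣM about A: T·sin21°·2.1 − 50·1.4 − 35·1.6 − 45·2.7 = 0 → T = 247.5/(2.1·0.358368) = 328.872 ≈ 328.9 kN.
ΣF_x = 0: A_x − T·cos21° = 0 → A_x = 328.872 × 0.93358 = 307.0 kN.
ΣF_y = 0: A_y + T·sin21° − 50 − 35 − 45 = 0 → A_y = 130 − 328.872 × 0.358368 = 12.14 kN.

T = 328.9 kN, A_x = 307.0 kN, A_y = 12.14 kN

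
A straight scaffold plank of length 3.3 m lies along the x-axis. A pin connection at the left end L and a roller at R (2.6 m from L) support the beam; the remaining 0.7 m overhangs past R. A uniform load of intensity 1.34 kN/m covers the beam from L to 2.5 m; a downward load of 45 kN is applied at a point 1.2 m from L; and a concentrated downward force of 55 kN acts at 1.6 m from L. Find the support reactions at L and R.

L_x = 0, L_y = 47.12 kN, R_y = 56.23 kN

Resultant of the distributed load: 1.34 × 2.5 = 3.35 kN at 1.25 m from L.
Moments about L: R_y·2.6 − (1.34·2.5)·1.25 − 45·1.2 − 55·1.6 = 0 → R_y = 146.1875/2.6 = 56.226 ≈ 56.23 kN.
ΣF_y = 0: L_y + 56.226 − 1.34·2.5 − 45 − 55 = 0 → L_y = 47.12 kN.
ΣF_x = 0: no horizontal applied forces, so L_x = 0.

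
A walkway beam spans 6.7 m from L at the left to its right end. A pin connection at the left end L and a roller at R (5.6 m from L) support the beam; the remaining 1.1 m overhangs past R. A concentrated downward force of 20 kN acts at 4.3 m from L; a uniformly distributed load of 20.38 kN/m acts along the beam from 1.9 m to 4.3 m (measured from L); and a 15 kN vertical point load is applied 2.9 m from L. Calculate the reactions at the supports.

Resultant of the distributed load: 20.38 × 2.4 = 48.912 kN at 3.1 m from L.
Moments about L: R_y·5.6 − 20·4.3 − (20.38·2.4)·3.1 − 15·2.9 = 0 → R_y = 281.1272/5.6 = 50.2013 ≈ 50.20 kN.
ΣF_y = 0: L_y + 50.2013 − 20 − 20.38·2.4 − 15 = 0 → L_y = 33.71 kN.
ΣF_x = 0: no horizontal applied forces, so L_x = 0.

L_x = 0, L_y = 33.71 kN, R_y = 50.20 kN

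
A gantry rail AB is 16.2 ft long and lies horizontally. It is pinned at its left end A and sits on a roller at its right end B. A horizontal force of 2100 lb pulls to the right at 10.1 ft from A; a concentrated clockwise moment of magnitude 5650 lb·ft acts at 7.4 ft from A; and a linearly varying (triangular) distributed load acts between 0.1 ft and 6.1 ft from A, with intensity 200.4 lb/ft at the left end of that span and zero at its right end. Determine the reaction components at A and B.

Resultant of the triangular load: ½ × 200.4 × 6 = 601.2 lb, acting at 2.1 ft from A (one-third of the span from the peak).
Moments about A: B_y·16.2 − 5650 − (½·200.4·6)·2.1 = 0 → B_y = 6912.52/16.2 = 426.699 ≈ 426.7 lb.
ΣF_y = 0: A_y + 426.699 − ½·200.4·6 = 0 → A_y = 174.5 lb.
ΣF_x = 0: A_x + 2100 = 0 → A_x = -2100 lb.

A_x = -2100 lb, A_y = 174.5 lb, B_y = 426.7 lb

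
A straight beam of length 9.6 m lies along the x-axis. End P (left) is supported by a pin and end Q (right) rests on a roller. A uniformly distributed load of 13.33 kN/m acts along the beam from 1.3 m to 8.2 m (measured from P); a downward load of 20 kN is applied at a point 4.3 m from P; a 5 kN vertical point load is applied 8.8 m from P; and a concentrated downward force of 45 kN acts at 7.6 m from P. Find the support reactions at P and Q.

Resultant of the distributed load: 13.33 × 6.9 = 91.977 kN at 4.75 m from P.
ΣM about P: Q_y·9.6 − (13.33·6.9)·4.75 − 20·4.3 − 5·8.8 − 45·7.6 = 0 → Q_y = 908.89075/9.6 = 94.6761 ≈ 94.68 kN.
ΣF_y = 0: P_y + 94.6761 − 13.33·6.9 − 20 − 5 − 45 = 0 → P_y = 67.30 kN.
ΣF_x = 0: no horizontal applied forces, so P_x = 0.

P_x = 0, P_y = 67.30 kN, Q_y = 94.68 kN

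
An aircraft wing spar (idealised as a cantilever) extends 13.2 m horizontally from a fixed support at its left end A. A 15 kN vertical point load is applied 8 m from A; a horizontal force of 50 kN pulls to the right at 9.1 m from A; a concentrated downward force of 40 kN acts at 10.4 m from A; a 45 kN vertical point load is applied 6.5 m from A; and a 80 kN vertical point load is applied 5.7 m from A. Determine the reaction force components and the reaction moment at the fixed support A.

ΣF_x = 0: A_x + 50 = 0 → A_x = -50.00 kN.
ΣF_y = 0: A_y − 15 − 40 − 45 − 80 = 0 → A_y = 180.0 kN.
ΣM about A: M_A − 15·8 − 40·10.4 − 45·6.5 − 80·5.7 = 0 → M_A = 1284 kN·m.

A_x = -50.00 kN, A_y = 180.0 kN, M_A = 1284 kN·m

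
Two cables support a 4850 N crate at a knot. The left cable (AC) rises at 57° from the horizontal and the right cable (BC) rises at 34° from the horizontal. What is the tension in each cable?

ΣF_x = 0: −T_AC·cos57° + T_BC·cos34° = 0 → T_BC = 0.656953·T_AC.
ΣF_y = 0: T_AC·sin57° + T_BC·sin34° = 4850.
Substitute: T_AC·(0.838671 + 0.656953·0.559193) = 4850 → T_AC = 4021.44 ≈ 4021 N.
Then T_BC = 0.656953 × 4021.44 = 2642 N.

T_AC = 4021 N, T_BC = 2642 N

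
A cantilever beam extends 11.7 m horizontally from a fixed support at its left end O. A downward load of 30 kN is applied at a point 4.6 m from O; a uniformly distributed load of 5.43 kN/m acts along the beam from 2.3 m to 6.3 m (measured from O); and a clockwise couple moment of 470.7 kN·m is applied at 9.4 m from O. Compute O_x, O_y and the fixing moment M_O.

Resultant of the distributed load: 5.43 × 4 = 21.72 kN at 4.3 m from O.
ΣF_x = 0: O_x = 0.
ΣF_y = 0: O_y − 30 − 5.43·4 = 0 → O_y = 51.72 kN.
ΣM about O: M_O − 30·4.6 − (5.43·4)·4.3 − 470.7 = 0 → M_O = 702.1 kN·m.

O_x = 0, O_y = 51.72 kN, M_O = 702.1 kN·m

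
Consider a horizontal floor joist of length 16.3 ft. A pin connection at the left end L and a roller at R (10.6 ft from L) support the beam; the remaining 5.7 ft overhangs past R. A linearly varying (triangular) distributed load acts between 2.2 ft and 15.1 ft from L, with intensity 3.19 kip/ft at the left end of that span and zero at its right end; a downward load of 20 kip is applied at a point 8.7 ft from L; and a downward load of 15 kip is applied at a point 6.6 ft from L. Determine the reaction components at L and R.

Resultant of the triangular load: ½ × 3.19 × 12.9 = 20.5755 kip, acting at 6.5 ft from L (one-third of the span from the peak).
Moments about L: R_y·10.6 − (½·3.19·12.9)·6.5 − 20·8.7 − 15·6.6 = 0 → R_y = 406.74075/10.6 = 38.3718 ≈ 38.37 kip.
ΣF_y = 0: L_y + 38.3718 − ½·3.19·12.9 − 20 − 15 = 0 → L_y = 17.20 kip.
ΣF_x = 0: no horizontal applied forces, so L_x = 0.

L_x = 0, L_y = 17.20 kip, R_y = 38.37 kip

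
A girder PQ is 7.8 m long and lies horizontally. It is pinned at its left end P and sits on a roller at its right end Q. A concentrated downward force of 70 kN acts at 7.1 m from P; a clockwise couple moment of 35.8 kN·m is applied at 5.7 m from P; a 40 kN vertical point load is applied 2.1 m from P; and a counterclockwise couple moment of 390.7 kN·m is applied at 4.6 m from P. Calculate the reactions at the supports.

Moments about P: Q_y·7.8 − 70·7.1 − 35.8 − 40·2.1 + 390.7 = 0 → Q_y = 226.1/7.8 = 28.9872 ≈ 28.99 kN.
ΣF_y = 0: P_y + 28.9872 − 70 − 40 = 0 → P_y = 81.01 kN.
ΣF_x = 0: no horizontal applied forces, so P_x = 0.

P_x = 0, P_y = 81.01 kN, Q_y = 28.99 kN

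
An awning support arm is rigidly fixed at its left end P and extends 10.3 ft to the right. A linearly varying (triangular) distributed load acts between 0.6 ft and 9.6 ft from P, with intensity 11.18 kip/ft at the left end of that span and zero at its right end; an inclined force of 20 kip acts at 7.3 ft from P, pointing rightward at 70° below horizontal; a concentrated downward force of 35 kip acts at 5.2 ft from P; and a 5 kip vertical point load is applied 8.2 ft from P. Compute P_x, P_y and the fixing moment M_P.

Resultant of the triangular load: ½ × 11.18 × 9 = 50.31 kip, acting at 3.6 ft from P (one-third of the span from the peak).
ΣF_x = 0: P_x + 20·cos70° = 0 → P_x = -6.840 kip.
ΣF_y = 0: P_y − ½·11.18·9 − 20·sin70° − 35 − 5 = 0 → P_y = 109.1 kip.
ΣM about P: M_P − (½·11.18·9)·3.6 − 20·sin70°·7.3 − 35·5.2 − 5·8.2 = 0 → M_P = 541.3 kip·ft.

P_x = -6.840 kip, P_y = 109.1 kip, M_P = 541.3 kip·ft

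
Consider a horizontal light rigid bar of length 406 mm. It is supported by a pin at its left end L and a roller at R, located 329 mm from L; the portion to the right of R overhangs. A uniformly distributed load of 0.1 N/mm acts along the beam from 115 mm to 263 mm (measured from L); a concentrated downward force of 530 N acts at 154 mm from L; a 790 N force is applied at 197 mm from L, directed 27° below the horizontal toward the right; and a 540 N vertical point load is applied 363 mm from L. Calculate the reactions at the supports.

L_x = -703.9 N, L_y = 376.3 N, R_y = 1067 N

Resultant of the distributed load: 0.1 × 148 = 14.8 N at 189 mm from L.
Taking moments about L: R_y·329 − (0.1·148)·189 − 530·154 − 790·sin27°·197 − 540·363 = 0 → R_y = 351092/329 = 1067.15 ≈ 1067 N.
ΣF_y = 0: L_y + 1067.15 − 0.1·148 − 530 − 790·sin27° − 540 = 0 → L_y = 376.3 N.
ΣF_x = 0: L_x + 790·cos27° = 0 → L_x = -703.9 N.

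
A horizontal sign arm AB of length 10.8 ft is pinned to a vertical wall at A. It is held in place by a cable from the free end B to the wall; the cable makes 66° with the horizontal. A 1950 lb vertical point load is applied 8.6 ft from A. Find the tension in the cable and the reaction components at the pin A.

ΣM about A: T·sin66°·10.8 − 1950·8.6 = 0 → T = 16770/(10.8·0.913545) = 1699.73 ≈ 1700 lb.
ΣF_x = 0: A_x − T·cos66° = 0 → A_x = 1699.73 × 0.406737 = 691.3 lb.
ΣF_y = 0: A_y + T·sin66° − 1950 = 0 → A_y = 1950 − 1699.73 × 0.913545 = 397.2 lb.

T = 1700 lb, A_x = 691.3 lb, A_y = 397.2 lb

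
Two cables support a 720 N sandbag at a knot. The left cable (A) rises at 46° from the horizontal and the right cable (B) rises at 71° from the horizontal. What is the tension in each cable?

T_A = 263.1 N, T_B = 561.3 N

ΣF_x = 0: −T_A·cos46° + T_B·cos71° = 0 → T_B = 2.13368·T_A.
ΣF_y = 0: T_A·sin46° + T_B·sin71° = 720.
Substitute: T_A·(0.71934 + 2.13368·0.945519) = 720 → T_A = 263.083 ≈ 263.1 N.
Then T_B = 2.13368 × 263.083 = 561.3 N.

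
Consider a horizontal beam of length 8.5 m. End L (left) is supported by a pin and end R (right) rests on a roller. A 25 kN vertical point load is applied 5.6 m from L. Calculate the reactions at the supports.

L_x = 0, L_y = 8.529 kN, R_y = 16.47 kN

Moments about L: R_y·8.5 − 25·5.6 = 0 → R_y = 140/8.5 = 16.4706 ≈ 16.47 kN.
ΣF_y = 0: L_y + 16.4706 − 25 = 0 → L_y = 8.529 kN.
ΣF_x = 0: no horizontal applied forces, so L_x = 0.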